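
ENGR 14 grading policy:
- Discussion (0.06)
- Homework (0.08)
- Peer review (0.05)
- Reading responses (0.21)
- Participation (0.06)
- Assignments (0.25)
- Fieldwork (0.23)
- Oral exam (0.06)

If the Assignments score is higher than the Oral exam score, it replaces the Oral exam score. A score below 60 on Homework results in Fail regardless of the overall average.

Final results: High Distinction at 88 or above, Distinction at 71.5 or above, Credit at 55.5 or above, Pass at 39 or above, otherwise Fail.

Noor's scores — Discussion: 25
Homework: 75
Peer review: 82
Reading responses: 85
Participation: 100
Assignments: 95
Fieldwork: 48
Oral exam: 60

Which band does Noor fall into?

Assignments (95) > Oral exam (60), so Oral exam counts as 95.
Homework score 75 ≥ 60: minimum met.
Weighted total:
  Discussion 25 × 0.06 = 1.5
  Homework 75 × 0.08 = 6
  Peer review 82 × 0.05 = 4.1
  Reading responses 85 × 0.21 = 17.85
  Participation 100 × 0.06 = 6
  Assignments 95 × 0.25 = 23.75
  Fieldwork 48 × 0.23 = 11.04
  Oral exam 95 × 0.06 = 5.7
Sum = 75.94
75.94 is ≥ 71.5 and < 88 → Distinction

Distinction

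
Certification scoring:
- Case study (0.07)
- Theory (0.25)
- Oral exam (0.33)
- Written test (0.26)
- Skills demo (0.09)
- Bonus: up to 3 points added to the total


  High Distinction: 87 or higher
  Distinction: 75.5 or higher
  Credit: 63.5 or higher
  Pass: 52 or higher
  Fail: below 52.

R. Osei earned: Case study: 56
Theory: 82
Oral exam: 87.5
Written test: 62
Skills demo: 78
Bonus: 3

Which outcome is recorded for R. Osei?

Distinction

Weighted total:
  Case study 56 × 0.07 = 3.92
  Theory 82 × 0.25 = 20.5
  Oral exam 87.5 × 0.33 = 28.875
  Written test 62 × 0.26 = 16.12
  Skills demo 78 × 0.09 = 7.02
Sum = 76.435
Bonus: 76.435 + 3 = 79.435
79.435 is ≥ 75.5 and < 87 → Distinction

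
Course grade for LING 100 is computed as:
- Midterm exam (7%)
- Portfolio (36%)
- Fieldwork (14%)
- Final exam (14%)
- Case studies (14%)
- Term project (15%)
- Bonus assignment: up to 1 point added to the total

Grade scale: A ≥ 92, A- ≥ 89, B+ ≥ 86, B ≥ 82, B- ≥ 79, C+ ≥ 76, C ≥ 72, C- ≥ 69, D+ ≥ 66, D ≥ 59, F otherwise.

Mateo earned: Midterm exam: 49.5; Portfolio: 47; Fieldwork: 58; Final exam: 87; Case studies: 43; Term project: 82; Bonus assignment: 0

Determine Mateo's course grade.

Weighted total:
  Midterm exam 49.5 × 0.07 = 3.465
  Portfolio 47 × 0.36 = 16.92
  Fieldwork 58 × 0.14 = 8.12
  Final exam 87 × 0.14 = 12.18
  Case studies 43 × 0.14 = 6.02
  Term project 82 × 0.15 = 12.3
Sum = 59.005
Bonus assignment: 59.005 + 0 = 59.005
59.005 is ≥ 59 and < 66 → D

D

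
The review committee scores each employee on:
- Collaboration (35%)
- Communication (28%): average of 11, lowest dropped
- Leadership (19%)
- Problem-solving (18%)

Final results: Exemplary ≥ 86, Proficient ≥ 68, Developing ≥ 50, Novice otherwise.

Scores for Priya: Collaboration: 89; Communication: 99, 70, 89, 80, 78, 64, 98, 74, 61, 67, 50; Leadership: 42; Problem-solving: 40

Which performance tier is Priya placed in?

Proficient

Communication: drop 50 → average of remaining 10 = 780/10 = 78
Weighted total:
  Collaboration 89 × 0.35 = 31.15
  Communication 78 × 0.28 = 21.84
  Leadership 42 × 0.19 = 7.98
  Problem-solving 40 × 0.18 = 7.2
Sum = 68.17
68.17 is ≥ 68 and < 86 → Proficient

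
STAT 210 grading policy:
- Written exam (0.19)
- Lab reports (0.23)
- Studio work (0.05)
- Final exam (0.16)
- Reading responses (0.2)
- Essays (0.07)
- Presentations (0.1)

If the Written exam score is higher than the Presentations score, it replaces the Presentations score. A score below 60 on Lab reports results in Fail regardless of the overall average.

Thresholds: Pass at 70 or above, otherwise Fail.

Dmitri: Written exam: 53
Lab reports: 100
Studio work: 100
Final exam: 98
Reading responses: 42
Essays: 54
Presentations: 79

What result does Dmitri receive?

Written exam (53) ≤ Presentations (79), so Presentations stays at 79.
Lab reports score 100 ≥ 60: minimum met.
Weighted total:
  Written exam 53 × 0.19 = 10.07
  Lab reports 100 × 0.23 = 23
  Studio work 100 × 0.05 = 5
  Final exam 98 × 0.16 = 15.68
  Reading responses 42 × 0.2 = 8.4
  Essays 54 × 0.07 = 3.78
  Presentations 79 × 0.1 = 7.9
Sum = 73.83
73.83 ≥ 70 → Pass

Pass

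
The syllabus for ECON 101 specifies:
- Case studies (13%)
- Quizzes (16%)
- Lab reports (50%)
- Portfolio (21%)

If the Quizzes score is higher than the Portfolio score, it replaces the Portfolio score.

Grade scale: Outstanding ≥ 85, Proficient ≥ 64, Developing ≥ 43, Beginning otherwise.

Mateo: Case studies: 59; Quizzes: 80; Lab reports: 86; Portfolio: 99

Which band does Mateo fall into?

Proficient

Quizzes (80) ≤ Portfolio (99), so Portfolio stays at 99.
Weighted total:
  Case studies 59 × 0.13 = 7.67
  Quizzes 80 × 0.16 = 12.8
  Lab reports 86 × 0.5 = 43
  Portfolio 99 × 0.21 = 20.79
Sum = 84.26
84.26 is ≥ 64 and < 85 → Proficient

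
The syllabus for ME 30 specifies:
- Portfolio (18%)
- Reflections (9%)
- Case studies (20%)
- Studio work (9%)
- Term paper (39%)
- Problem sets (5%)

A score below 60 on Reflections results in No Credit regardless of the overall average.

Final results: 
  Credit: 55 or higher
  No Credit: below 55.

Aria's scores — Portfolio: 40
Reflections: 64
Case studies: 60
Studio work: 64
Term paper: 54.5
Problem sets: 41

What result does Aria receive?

No Credit

Reflections score 64 ≥ 60: minimum met.
Weighted total:
  Portfolio 40 × 0.18 = 7.2
  Reflections 64 × 0.09 = 5.76
  Case studies 60 × 0.2 = 12
  Studio work 64 × 0.09 = 5.76
  Term paper 54.5 × 0.39 = 21.255
  Problem sets 41 × 0.05 = 2.05
Sum = 54.025
54.025 < 55 → No Credit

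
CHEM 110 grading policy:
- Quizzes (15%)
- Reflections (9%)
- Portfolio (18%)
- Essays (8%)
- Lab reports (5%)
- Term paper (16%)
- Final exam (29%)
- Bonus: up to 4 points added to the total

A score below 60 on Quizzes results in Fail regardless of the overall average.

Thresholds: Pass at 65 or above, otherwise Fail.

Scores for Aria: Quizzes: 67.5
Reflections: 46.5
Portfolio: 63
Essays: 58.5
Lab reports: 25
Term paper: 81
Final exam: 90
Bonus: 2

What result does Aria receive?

Pass

Quizzes score 67.5 ≥ 60: minimum met.
Weighted total:
  Quizzes 67.5 × 0.15 = 10.125
  Reflections 46.5 × 0.09 = 4.185
  Portfolio 63 × 0.18 = 11.34
  Essays 58.5 × 0.08 = 4.68
  Lab reports 25 × 0.05 = 1.25
  Term paper 81 × 0.16 = 12.96
  Final exam 90 × 0.29 = 26.1
Sum = 70.64
Bonus: 70.64 + 2 = 72.64
72.64 ≥ 65 → Pass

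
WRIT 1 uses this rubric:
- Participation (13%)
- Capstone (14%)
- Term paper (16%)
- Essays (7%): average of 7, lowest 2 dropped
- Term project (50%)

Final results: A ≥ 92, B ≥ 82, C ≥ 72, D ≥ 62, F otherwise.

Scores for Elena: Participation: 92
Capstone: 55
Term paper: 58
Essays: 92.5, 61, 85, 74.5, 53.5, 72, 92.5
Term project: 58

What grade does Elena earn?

D

Essays: drop 53.5, 61 → average of remaining 5 = 416.5/5 = 83.3
Weighted total:
  Participation 92 × 0.13 = 11.96
  Capstone 55 × 0.14 = 7.7
  Term paper 58 × 0.16 = 9.28
  Essays 83.3 × 0.07 = 5.831
  Term project 58 × 0.5 = 29
Sum = 63.771
63.771 is ≥ 62 and < 72 → D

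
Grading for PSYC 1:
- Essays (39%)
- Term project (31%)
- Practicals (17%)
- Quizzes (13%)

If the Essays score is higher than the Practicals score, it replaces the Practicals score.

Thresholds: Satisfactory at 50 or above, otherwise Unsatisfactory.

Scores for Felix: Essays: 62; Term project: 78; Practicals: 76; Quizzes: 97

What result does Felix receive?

Satisfactory

Essays (62) ≤ Practicals (76), so Practicals stays at 76.
Weighted total:
  Essays 62 × 0.39 = 24.18
  Term project 78 × 0.31 = 24.18
  Practicals 76 × 0.17 = 12.92
  Quizzes 97 × 0.13 = 12.61
Sum = 73.89
73.89 ≥ 50 → Satisfactory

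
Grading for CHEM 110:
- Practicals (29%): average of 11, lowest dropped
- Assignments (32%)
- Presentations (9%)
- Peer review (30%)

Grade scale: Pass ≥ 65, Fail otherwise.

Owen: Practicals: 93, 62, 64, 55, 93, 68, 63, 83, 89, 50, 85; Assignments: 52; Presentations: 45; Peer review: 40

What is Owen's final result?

Practicals: drop 50 → average of remaining 10 = 755/10 = 75.5
Weighted total:
  Practicals 75.5 × 0.29 = 21.895
  Assignments 52 × 0.32 = 16.64
  Presentations 45 × 0.09 = 4.05
  Peer review 40 × 0.3 = 12
Sum = 54.585
54.585 < 65 → Fail

Fail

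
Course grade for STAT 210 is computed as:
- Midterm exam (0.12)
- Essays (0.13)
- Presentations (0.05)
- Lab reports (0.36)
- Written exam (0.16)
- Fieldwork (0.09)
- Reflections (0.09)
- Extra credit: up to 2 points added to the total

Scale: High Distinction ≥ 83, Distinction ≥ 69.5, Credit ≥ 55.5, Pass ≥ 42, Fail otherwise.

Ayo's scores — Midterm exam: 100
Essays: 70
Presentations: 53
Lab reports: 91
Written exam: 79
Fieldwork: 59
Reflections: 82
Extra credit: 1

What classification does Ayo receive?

Weighted total:
  Midterm exam 100 × 0.12 = 12
  Essays 70 × 0.13 = 9.1
  Presentations 53 × 0.05 = 2.65
  Lab reports 91 × 0.36 = 32.76
  Written exam 79 × 0.16 = 12.64
  Fieldwork 59 × 0.09 = 5.31
  Reflections 82 × 0.09 = 7.38
Sum = 81.84
Extra credit: 81.84 + 1 = 82.84
82.84 is ≥ 69.5 and < 83 → Distinction

Distinction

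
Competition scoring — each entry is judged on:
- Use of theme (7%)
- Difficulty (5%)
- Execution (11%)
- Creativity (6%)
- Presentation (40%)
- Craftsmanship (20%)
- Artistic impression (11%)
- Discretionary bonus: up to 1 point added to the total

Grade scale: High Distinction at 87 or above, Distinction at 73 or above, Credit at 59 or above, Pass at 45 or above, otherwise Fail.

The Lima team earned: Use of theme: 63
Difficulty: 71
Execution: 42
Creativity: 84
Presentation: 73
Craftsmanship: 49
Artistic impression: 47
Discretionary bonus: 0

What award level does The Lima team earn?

Credit

Weighted total:
  Use of theme 63 × 0.07 = 4.41
  Difficulty 71 × 0.05 = 3.55
  Execution 42 × 0.11 = 4.62
  Creativity 84 × 0.06 = 5.04
  Presentation 73 × 0.4 = 29.2
  Craftsmanship 49 × 0.2 = 9.8
  Artistic impression 47 × 0.11 = 5.17
Sum = 61.79
Discretionary bonus: 61.79 + 0 = 61.79
61.79 is ≥ 59 and < 73 → Credit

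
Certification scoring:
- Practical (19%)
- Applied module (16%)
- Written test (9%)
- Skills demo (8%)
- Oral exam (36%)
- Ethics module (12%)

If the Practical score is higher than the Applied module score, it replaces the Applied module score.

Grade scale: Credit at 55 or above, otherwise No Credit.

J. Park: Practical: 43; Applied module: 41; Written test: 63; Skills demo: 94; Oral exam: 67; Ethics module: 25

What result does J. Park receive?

Practical (43) > Applied module (41), so Applied module counts as 43.
Weighted total:
  Practical 43 × 0.19 = 8.17
  Applied module 43 × 0.16 = 6.88
  Written test 63 × 0.09 = 5.67
  Skills demo 94 × 0.08 = 7.52
  Oral exam 67 × 0.36 = 24.12
  Ethics module 25 × 0.12 = 3
Sum = 55.36
55.36 ≥ 55 → Credit

Credit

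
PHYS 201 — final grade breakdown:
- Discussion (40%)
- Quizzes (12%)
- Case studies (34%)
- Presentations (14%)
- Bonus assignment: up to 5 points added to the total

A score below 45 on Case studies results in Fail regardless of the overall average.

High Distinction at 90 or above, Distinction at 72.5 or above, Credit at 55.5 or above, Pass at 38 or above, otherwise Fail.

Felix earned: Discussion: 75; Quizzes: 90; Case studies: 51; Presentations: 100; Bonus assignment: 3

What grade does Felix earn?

Distinction

Case studies score 51 ≥ 45: minimum met.
Weighted total:
  Discussion 75 × 0.4 = 30
  Quizzes 90 × 0.12 = 10.8
  Case studies 51 × 0.34 = 17.34
  Presentations 100 × 0.14 = 14
Sum = 72.14
Bonus assignment: 72.14 + 3 = 75.14
75.14 is ≥ 72.5 and < 90 → Distinction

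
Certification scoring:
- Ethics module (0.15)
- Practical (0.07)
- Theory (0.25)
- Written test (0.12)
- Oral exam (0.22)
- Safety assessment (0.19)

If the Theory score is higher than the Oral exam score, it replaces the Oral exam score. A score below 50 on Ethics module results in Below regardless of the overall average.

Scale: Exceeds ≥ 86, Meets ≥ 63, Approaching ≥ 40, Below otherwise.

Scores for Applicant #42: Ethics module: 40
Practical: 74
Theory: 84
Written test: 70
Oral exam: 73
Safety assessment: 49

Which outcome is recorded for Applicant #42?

Theory (84) > Oral exam (73), so Oral exam counts as 84.
Ethics module score 40 < 50: minimum not met.
Weighted total:
  Ethics module 40 × 0.15 = 6
  Practical 74 × 0.07 = 5.18
  Theory 84 × 0.25 = 21
  Written test 70 × 0.12 = 8.4
  Oral exam 84 × 0.22 = 18.48
  Safety assessment 49 × 0.19 = 9.31
Sum = 68.37
Because the Ethics module minimum was not met, the result is Below.

Below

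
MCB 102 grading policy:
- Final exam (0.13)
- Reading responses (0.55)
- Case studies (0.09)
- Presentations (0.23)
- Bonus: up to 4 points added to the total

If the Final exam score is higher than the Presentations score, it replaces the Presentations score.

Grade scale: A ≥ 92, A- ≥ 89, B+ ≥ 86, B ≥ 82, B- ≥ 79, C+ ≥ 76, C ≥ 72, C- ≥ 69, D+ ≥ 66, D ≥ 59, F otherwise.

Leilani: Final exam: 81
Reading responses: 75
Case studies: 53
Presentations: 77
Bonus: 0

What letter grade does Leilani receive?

Final exam (81) > Presentations (77), so Presentations counts as 81.
Weighted total:
  Final exam 81 × 0.13 = 10.53
  Reading responses 75 × 0.55 = 41.25
  Case studies 53 × 0.09 = 4.77
  Presentations 81 × 0.23 = 18.63
Sum = 75.18
Bonus: 75.18 + 0 = 75.18
75.18 is ≥ 72 and < 76 → C

C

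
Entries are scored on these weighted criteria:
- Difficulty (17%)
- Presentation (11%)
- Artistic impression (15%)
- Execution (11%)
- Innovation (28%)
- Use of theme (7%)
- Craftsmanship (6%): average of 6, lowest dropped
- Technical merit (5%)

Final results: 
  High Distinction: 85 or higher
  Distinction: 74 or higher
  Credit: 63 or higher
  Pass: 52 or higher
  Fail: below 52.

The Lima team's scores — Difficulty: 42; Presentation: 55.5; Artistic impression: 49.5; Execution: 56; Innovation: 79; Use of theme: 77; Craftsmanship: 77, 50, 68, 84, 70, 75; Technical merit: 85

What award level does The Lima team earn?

Credit

Craftsmanship: drop 50 → average of remaining 5 = 374/5 = 74.8
Weighted total:
  Difficulty 42 × 0.17 = 7.14
  Presentation 55.5 × 0.11 = 6.105
  Artistic impression 49.5 × 0.15 = 7.425
  Execution 56 × 0.11 = 6.16
  Innovation 79 × 0.28 = 22.12
  Use of theme 77 × 0.07 = 5.39
  Craftsmanship 74.8 × 0.06 = 4.488
  Technical merit 85 × 0.05 = 4.25
Sum = 63.078
63.078 is ≥ 63 and < 74 → Credit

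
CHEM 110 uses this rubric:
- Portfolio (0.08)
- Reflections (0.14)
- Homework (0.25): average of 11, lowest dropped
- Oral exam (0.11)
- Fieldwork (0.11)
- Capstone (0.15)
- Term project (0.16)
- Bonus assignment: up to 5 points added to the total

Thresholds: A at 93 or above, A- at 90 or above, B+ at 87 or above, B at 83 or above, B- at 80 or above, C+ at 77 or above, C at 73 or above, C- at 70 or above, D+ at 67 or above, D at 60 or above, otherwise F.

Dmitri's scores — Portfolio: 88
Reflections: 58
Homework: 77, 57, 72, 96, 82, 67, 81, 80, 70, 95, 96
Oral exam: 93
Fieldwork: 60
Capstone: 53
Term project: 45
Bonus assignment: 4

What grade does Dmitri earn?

C-

Homework: drop 57 → average of remaining 10 = 816/10 = 81.6
Weighted total:
  Portfolio 88 × 0.08 = 7.04
  Reflections 58 × 0.14 = 8.12
  Homework 81.6 × 0.25 = 20.4
  Oral exam 93 × 0.11 = 10.23
  Fieldwork 60 × 0.11 = 6.6
  Capstone 53 × 0.15 = 7.95
  Term project 45 × 0.16 = 7.2
Sum = 67.54
Bonus assignment: 67.54 + 4 = 71.54
71.54 is ≥ 70 and < 73 → C-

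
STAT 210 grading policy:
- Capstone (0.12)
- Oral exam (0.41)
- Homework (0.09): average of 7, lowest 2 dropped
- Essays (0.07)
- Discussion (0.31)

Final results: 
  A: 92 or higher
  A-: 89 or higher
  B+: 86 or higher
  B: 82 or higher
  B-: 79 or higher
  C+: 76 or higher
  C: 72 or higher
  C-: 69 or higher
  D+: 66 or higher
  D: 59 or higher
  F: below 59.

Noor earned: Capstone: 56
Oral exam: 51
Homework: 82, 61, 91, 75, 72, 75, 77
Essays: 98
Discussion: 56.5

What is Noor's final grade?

Homework: drop 61, 72 → average of remaining 5 = 400/5 = 80
Weighted total:
  Capstone 56 × 0.12 = 6.72
  Oral exam 51 × 0.41 = 20.91
  Homework 80 × 0.09 = 7.2
  Essays 98 × 0.07 = 6.86
  Discussion 56.5 × 0.31 = 17.515
Sum = 59.205
59.205 is ≥ 59 and < 66 → D

D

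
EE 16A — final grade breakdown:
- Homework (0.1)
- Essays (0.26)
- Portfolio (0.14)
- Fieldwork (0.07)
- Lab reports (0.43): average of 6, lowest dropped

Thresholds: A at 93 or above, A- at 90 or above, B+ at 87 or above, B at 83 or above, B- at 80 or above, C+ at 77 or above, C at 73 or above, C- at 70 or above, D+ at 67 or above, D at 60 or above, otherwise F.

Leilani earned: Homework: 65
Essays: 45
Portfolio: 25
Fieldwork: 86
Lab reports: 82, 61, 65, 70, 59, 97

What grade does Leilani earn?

F

Lab reports: drop 59 → average of remaining 5 = 375/5 = 75
Weighted total:
  Homework 65 × 0.1 = 6.5
  Essays 45 × 0.26 = 11.7
  Portfolio 25 × 0.14 = 3.5
  Fieldwork 86 × 0.07 = 6.02
  Lab reports 75 × 0.43 = 32.25
Sum = 59.97
59.97 < 60 → F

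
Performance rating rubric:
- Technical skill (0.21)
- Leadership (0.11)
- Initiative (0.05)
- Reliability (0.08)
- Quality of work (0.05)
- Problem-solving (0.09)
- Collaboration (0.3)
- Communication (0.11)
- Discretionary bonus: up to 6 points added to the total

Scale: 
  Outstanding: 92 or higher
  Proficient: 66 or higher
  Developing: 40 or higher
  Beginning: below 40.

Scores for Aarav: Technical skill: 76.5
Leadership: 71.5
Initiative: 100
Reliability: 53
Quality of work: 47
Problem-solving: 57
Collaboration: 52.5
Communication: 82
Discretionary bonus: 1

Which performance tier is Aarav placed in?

Weighted total:
  Technical skill 76.5 × 0.21 = 16.065
  Leadership 71.5 × 0.11 = 7.865
  Initiative 100 × 0.05 = 5
  Reliability 53 × 0.08 = 4.24
  Quality of work 47 × 0.05 = 2.35
  Problem-solving 57 × 0.09 = 5.13
  Collaboration 52.5 × 0.3 = 15.75
  Communication 82 × 0.11 = 9.02
Sum = 65.42
Discretionary bonus: 65.42 + 1 = 66.42
66.42 is ≥ 66 and < 92 → Proficient

Proficient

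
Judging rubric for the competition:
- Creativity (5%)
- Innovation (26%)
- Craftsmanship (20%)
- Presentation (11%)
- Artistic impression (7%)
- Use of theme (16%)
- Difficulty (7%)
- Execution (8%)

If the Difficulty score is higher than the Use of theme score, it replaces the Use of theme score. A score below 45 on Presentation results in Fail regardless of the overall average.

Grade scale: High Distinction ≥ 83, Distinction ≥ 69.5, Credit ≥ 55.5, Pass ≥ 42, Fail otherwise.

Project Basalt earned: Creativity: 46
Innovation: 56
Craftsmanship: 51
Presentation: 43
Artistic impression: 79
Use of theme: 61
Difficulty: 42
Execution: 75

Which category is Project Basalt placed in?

Difficulty (42) ≤ Use of theme (61), so Use of theme stays at 61.
Presentation score 43 < 45: minimum not met.
Weighted total:
  Creativity 46 × 0.05 = 2.3
  Innovation 56 × 0.26 = 14.56
  Craftsmanship 51 × 0.2 = 10.2
  Presentation 43 × 0.11 = 4.73
  Artistic impression 79 × 0.07 = 5.53
  Use of theme 61 × 0.16 = 9.76
  Difficulty 42 × 0.07 = 2.94
  Execution 75 × 0.08 = 6
Sum = 56.02
Because the Presentation minimum was not met, the result is Fail.

Fail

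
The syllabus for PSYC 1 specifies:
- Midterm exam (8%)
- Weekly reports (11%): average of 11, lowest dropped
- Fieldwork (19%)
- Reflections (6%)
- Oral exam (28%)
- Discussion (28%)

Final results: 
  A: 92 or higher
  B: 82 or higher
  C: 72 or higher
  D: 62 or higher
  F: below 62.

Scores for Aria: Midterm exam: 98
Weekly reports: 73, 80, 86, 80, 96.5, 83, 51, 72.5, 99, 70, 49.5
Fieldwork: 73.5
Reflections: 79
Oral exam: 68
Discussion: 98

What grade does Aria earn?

Weekly reports: drop 49.5 → average of remaining 10 = 791/10 = 79.1
Weighted total:
  Midterm exam 98 × 0.08 = 7.84
  Weekly reports 79.1 × 0.11 = 8.701
  Fieldwork 73.5 × 0.19 = 13.965
  Reflections 79 × 0.06 = 4.74
  Oral exam 68 × 0.28 = 19.04
  Discussion 98 × 0.28 = 27.44
Sum = 81.726
81.726 is ≥ 72 and < 82 → C

C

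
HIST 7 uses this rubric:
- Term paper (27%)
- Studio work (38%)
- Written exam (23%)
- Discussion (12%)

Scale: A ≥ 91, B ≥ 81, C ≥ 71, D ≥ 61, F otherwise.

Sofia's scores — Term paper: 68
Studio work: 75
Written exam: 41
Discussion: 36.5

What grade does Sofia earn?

Weighted total:
  Term paper 68 × 0.27 = 18.36
  Studio work 75 × 0.38 = 28.5
  Written exam 41 × 0.23 = 9.43
  Discussion 36.5 × 0.12 = 4.38
Sum = 60.67
60.67 < 61 → F

F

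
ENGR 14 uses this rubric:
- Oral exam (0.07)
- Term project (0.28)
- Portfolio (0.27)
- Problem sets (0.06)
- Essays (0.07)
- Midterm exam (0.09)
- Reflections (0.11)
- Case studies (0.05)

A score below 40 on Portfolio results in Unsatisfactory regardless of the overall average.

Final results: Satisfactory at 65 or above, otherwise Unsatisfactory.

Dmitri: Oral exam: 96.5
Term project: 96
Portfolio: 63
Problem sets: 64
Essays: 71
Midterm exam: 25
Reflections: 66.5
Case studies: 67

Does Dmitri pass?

Portfolio score 63 ≥ 40: minimum met.
Weighted total:
  Oral exam 96.5 × 0.07 = 6.755
  Term project 96 × 0.28 = 26.88
  Portfolio 63 × 0.27 = 17.01
  Problem sets 64 × 0.06 = 3.84
  Essays 71 × 0.07 = 4.97
  Midterm exam 25 × 0.09 = 2.25
  Reflections 66.5 × 0.11 = 7.315
  Case studies 67 × 0.05 = 3.35
Sum = 72.37
72.37 ≥ 65 → Satisfactory

Satisfactory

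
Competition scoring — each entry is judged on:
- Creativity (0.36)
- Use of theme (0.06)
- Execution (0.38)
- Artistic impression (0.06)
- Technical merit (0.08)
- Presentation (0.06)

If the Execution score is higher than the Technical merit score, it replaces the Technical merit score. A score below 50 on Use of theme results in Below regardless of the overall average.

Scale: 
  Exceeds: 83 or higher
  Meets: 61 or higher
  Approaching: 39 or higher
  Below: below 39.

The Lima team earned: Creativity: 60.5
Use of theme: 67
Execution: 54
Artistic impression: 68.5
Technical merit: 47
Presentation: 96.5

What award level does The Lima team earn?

Execution (54) > Technical merit (47), so Technical merit counts as 54.
Use of theme score 67 ≥ 50: minimum met.
Weighted total:
  Creativity 60.5 × 0.36 = 21.78
  Use of theme 67 × 0.06 = 4.02
  Execution 54 × 0.38 = 20.52
  Artistic impression 68.5 × 0.06 = 4.11
  Technical merit 54 × 0.08 = 4.32
  Presentation 96.5 × 0.06 = 5.79
Sum = 60.54
60.54 is ≥ 39 and < 61 → Approaching

Approaching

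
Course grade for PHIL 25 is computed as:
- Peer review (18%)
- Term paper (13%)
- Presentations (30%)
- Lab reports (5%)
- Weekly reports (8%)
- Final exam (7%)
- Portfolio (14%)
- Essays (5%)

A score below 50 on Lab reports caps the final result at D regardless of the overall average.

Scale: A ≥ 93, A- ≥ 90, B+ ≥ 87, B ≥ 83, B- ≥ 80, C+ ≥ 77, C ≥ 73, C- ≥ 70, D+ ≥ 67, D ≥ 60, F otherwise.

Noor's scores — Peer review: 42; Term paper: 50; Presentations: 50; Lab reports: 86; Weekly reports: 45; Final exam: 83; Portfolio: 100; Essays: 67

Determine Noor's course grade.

Lab reports score 86 ≥ 50: minimum met.
Weighted total:
  Peer review 42 × 0.18 = 7.56
  Term paper 50 × 0.13 = 6.5
  Presentations 50 × 0.3 = 15
  Lab reports 86 × 0.05 = 4.3
  Weekly reports 45 × 0.08 = 3.6
  Final exam 83 × 0.07 = 5.81
  Portfolio 100 × 0.14 = 14
  Essays 67 × 0.05 = 3.35
Sum = 60.12
60.12 is ≥ 60 and < 67 → D

D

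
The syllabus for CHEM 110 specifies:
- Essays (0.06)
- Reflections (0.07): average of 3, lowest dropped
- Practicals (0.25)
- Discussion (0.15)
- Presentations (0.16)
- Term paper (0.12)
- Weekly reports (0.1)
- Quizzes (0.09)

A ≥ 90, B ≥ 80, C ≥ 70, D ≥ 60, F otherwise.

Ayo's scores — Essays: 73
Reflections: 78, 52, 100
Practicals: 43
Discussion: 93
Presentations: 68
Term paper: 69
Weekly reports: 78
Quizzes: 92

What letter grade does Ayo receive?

Reflections: drop 52 → average of remaining 2 = 178/2 = 89
Weighted total:
  Essays 73 × 0.06 = 4.38
  Reflections 89 × 0.07 = 6.23
  Practicals 43 × 0.25 = 10.75
  Discussion 93 × 0.15 = 13.95
  Presentations 68 × 0.16 = 10.88
  Term paper 69 × 0.12 = 8.28
  Weekly reports 78 × 0.1 = 7.8
  Quizzes 92 × 0.09 = 8.28
Sum = 70.55
70.55 is ≥ 70 and < 80 → C

C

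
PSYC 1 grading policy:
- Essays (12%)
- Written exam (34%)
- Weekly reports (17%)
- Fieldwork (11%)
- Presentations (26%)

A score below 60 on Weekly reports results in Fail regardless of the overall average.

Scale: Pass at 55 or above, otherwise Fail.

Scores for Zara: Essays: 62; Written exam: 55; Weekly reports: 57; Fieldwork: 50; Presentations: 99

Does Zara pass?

Weekly reports score 57 < 60: minimum not met.
Weighted total:
  Essays 62 × 0.12 = 7.44
  Written exam 55 × 0.34 = 18.7
  Weekly reports 57 × 0.17 = 9.69
  Fieldwork 50 × 0.11 = 5.5
  Presentations 99 × 0.26 = 25.74
Sum = 67.07
Because the Weekly reports minimum was not met, the result is Fail.

Fail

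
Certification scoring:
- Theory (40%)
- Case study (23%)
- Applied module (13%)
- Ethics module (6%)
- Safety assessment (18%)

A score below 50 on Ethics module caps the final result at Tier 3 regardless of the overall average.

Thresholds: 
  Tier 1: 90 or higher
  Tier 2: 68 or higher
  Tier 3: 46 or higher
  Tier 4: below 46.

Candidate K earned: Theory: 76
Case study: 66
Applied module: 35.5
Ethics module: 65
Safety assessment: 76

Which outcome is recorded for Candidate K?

Tier 3

Ethics module score 65 ≥ 50: minimum met.
Weighted total:
  Theory 76 × 0.4 = 30.4
  Case study 66 × 0.23 = 15.18
  Applied module 35.5 × 0.13 = 4.615
  Ethics module 65 × 0.06 = 3.9
  Safety assessment 76 × 0.18 = 13.68
Sum = 67.775
67.775 is ≥ 46 and < 68 → Tier 3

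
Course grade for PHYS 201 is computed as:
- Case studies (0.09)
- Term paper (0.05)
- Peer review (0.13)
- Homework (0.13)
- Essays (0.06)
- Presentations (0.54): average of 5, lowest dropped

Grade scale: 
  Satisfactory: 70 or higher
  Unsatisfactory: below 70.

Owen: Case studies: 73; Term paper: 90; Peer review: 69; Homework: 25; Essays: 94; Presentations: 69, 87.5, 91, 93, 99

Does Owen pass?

Satisfactory

Presentations: drop 69 → average of remaining 4 = 370.5/4 = 92.625
Weighted total:
  Case studies 73 × 0.09 = 6.57
  Term paper 90 × 0.05 = 4.5
  Peer review 69 × 0.13 = 8.97
  Homework 25 × 0.13 = 3.25
  Essays 94 × 0.06 = 5.64
  Presentations 92.625 × 0.54 = 50.0175
Sum = 78.9475
78.9475 ≥ 70 → Satisfactory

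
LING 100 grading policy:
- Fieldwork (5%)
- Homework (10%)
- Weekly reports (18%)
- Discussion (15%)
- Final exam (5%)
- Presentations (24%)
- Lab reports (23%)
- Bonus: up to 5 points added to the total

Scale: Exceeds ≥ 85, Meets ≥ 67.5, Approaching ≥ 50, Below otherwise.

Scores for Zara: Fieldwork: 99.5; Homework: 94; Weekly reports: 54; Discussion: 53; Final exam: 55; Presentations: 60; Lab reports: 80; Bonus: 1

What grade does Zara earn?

Weighted total:
  Fieldwork 99.5 × 0.05 = 4.975
  Homework 94 × 0.1 = 9.4
  Weekly reports 54 × 0.18 = 9.72
  Discussion 53 × 0.15 = 7.95
  Final exam 55 × 0.05 = 2.75
  Presentations 60 × 0.24 = 14.4
  Lab reports 80 × 0.23 = 18.4
Sum = 67.595
Bonus: 67.595 + 1 = 68.595
68.595 is ≥ 67.5 and < 85 → Meets

Meets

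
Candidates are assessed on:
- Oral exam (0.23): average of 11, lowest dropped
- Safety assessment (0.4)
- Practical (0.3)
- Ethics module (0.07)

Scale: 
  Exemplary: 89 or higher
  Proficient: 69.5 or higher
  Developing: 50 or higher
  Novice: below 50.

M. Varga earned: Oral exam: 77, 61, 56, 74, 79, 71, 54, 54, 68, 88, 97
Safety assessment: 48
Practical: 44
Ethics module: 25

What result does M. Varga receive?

Oral exam: drop 54 → average of remaining 10 = 725/10 = 72.5
Weighted total:
  Oral exam 72.5 × 0.23 = 16.675
  Safety assessment 48 × 0.4 = 19.2
  Practical 44 × 0.3 = 13.2
  Ethics module 25 × 0.07 = 1.75
Sum = 50.825
50.825 is ≥ 50 and < 69.5 → Developing

Developing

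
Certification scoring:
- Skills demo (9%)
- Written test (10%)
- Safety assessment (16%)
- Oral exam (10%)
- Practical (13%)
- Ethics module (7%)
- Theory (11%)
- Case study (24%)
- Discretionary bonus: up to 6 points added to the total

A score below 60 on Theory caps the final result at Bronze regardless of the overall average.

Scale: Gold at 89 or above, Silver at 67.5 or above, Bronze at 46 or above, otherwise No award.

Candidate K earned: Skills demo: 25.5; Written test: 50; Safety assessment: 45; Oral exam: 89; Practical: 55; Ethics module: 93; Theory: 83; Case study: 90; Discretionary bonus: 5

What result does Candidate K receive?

Theory score 83 ≥ 60: minimum met.
Weighted total:
  Skills demo 25.5 × 0.09 = 2.295
  Written test 50 × 0.1 = 5
  Safety assessment 45 × 0.16 = 7.2
  Oral exam 89 × 0.1 = 8.9
  Practical 55 × 0.13 = 7.15
  Ethics module 93 × 0.07 = 6.51
  Theory 83 × 0.11 = 9.13
  Case study 90 × 0.24 = 21.6
Sum = 67.785
Discretionary bonus: 67.785 + 5 = 72.785
72.785 is ≥ 67.5 and < 89 → Silver

Silver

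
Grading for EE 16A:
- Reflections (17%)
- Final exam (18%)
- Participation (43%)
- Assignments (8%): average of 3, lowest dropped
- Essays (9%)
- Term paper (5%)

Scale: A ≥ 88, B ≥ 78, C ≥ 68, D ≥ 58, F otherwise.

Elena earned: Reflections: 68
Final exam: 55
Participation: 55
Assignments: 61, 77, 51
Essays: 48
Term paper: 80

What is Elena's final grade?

D

Assignments: drop 51 → average of remaining 2 = 138/2 = 69
Weighted total:
  Reflections 68 × 0.17 = 11.56
  Final exam 55 × 0.18 = 9.9
  Participation 55 × 0.43 = 23.65
  Assignments 69 × 0.08 = 5.52
  Essays 48 × 0.09 = 4.32
  Term paper 80 × 0.05 = 4
Sum = 58.95
58.95 is ≥ 58 and < 68 → D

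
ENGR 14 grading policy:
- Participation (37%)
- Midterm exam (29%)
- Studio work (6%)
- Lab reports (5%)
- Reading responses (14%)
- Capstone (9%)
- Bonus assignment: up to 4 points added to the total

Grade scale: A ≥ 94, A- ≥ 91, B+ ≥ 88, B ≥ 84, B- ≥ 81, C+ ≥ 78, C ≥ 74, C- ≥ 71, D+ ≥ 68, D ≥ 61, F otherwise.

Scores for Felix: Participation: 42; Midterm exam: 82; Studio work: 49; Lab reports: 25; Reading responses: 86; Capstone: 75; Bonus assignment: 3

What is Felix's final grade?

Weighted total:
  Participation 42 × 0.37 = 15.54
  Midterm exam 82 × 0.29 = 23.78
  Studio work 49 × 0.06 = 2.94
  Lab reports 25 × 0.05 = 1.25
  Reading responses 86 × 0.14 = 12.04
  Capstone 75 × 0.09 = 6.75
Sum = 62.3
Bonus assignment: 62.3 + 3 = 65.3
65.3 is ≥ 61 and < 68 → D

D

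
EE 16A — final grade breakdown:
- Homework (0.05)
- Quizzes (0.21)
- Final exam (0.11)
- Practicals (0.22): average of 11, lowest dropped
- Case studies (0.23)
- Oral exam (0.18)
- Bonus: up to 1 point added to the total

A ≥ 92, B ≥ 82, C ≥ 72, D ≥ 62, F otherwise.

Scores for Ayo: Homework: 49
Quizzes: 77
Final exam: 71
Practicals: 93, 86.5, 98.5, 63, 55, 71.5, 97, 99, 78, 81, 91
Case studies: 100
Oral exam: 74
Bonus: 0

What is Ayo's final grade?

Practicals: drop 55 → average of remaining 10 = 858.5/10 = 85.85
Weighted total:
  Homework 49 × 0.05 = 2.45
  Quizzes 77 × 0.21 = 16.17
  Final exam 71 × 0.11 = 7.81
  Practicals 85.85 × 0.22 = 18.887
  Case studies 100 × 0.23 = 23
  Oral exam 74 × 0.18 = 13.32
Sum = 81.637
Bonus: 81.637 + 0 = 81.637
81.637 is ≥ 72 and < 82 → C

C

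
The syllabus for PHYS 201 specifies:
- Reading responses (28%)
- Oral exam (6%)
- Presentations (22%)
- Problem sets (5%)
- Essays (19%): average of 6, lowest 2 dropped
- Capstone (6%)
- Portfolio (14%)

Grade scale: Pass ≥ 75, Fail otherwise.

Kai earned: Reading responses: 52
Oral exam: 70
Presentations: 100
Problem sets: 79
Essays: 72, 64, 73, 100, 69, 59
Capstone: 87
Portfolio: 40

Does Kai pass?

Essays: drop 59, 64 → average of remaining 4 = 314/4 = 78.5
Weighted total:
  Reading responses 52 × 0.28 = 14.56
  Oral exam 70 × 0.06 = 4.2
  Presentations 100 × 0.22 = 22
  Problem sets 79 × 0.05 = 3.95
  Essays 78.5 × 0.19 = 14.915
  Capstone 87 × 0.06 = 5.22
  Portfolio 40 × 0.14 = 5.6
Sum = 70.445
70.445 < 75 → Fail

Fail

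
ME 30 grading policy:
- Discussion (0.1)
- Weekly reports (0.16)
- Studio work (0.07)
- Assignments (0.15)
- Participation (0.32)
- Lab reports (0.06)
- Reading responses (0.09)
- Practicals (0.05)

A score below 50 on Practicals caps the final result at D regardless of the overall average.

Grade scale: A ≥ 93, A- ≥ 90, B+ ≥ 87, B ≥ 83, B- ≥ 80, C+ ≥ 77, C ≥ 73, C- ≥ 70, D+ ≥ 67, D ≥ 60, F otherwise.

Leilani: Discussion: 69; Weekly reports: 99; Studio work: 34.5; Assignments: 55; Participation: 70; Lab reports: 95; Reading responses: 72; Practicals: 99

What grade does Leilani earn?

C-

Practicals score 99 ≥ 50: minimum met.
Weighted total:
  Discussion 69 × 0.1 = 6.9
  Weekly reports 99 × 0.16 = 15.84
  Studio work 34.5 × 0.07 = 2.415
  Assignments 55 × 0.15 = 8.25
  Participation 70 × 0.32 = 22.4
  Lab reports 95 × 0.06 = 5.7
  Reading responses 72 × 0.09 = 6.48
  Practicals 99 × 0.05 = 4.95
Sum = 72.935
72.935 is ≥ 70 and < 73 → C-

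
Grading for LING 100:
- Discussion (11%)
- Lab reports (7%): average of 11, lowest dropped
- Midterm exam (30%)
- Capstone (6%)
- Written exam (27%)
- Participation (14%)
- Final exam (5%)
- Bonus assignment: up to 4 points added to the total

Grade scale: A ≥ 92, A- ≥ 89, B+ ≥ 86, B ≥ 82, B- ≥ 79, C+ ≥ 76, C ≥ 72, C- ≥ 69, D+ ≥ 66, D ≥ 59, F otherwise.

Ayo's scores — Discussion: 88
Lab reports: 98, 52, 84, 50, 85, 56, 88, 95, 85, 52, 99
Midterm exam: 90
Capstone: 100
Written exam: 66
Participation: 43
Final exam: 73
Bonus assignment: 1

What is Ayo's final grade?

Lab reports: drop 50 → average of remaining 10 = 794/10 = 79.4
Weighted total:
  Discussion 88 × 0.11 = 9.68
  Lab reports 79.4 × 0.07 = 5.558
  Midterm exam 90 × 0.3 = 27
  Capstone 100 × 0.06 = 6
  Written exam 66 × 0.27 = 17.82
  Participation 43 × 0.14 = 6.02
  Final exam 73 × 0.05 = 3.65
Sum = 75.728
Bonus assignment: 75.728 + 1 = 76.728
76.728 is ≥ 76 and < 79 → C+

C+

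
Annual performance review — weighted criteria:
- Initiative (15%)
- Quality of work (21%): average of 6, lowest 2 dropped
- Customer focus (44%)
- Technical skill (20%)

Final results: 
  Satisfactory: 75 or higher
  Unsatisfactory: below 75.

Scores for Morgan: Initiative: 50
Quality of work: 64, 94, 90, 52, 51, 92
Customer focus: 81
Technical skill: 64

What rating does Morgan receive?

Unsatisfactory

Quality of work: drop 51, 52 → average of remaining 4 = 340/4 = 85
Weighted total:
  Initiative 50 × 0.15 = 7.5
  Quality of work 85 × 0.21 = 17.85
  Customer focus 81 × 0.44 = 35.64
  Technical skill 64 × 0.2 = 12.8
Sum = 73.79
73.79 < 75 → Unsatisfactory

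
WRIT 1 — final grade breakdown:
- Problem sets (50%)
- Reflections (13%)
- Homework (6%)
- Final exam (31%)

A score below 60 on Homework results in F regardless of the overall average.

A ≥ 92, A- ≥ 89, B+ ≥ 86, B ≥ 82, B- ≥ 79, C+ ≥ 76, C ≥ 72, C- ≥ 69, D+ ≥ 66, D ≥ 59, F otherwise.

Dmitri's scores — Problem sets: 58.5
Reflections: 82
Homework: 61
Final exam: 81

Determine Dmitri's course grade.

D+

Homework score 61 ≥ 60: minimum met.
Weighted total:
  Problem sets 58.5 × 0.5 = 29.25
  Reflections 82 × 0.13 = 10.66
  Homework 61 × 0.06 = 3.66
  Final exam 81 × 0.31 = 25.11
Sum = 68.68
68.68 is ≥ 66 and < 69 → D+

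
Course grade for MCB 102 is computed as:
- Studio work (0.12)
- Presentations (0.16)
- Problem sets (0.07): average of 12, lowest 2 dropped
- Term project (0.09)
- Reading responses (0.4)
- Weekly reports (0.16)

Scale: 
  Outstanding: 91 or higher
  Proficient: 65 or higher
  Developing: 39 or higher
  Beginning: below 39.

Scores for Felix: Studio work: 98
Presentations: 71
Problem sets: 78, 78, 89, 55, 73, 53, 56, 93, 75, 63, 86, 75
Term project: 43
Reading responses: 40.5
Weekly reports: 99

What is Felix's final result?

Problem sets: drop 53, 55 → average of remaining 10 = 766/10 = 76.6
Weighted total:
  Studio work 98 × 0.12 = 11.76
  Presentations 71 × 0.16 = 11.36
  Problem sets 76.6 × 0.07 = 5.362
  Term project 43 × 0.09 = 3.87
  Reading responses 40.5 × 0.4 = 16.2
  Weekly reports 99 × 0.16 = 15.84
Sum = 64.392
64.392 is ≥ 39 and < 65 → Developing

Developing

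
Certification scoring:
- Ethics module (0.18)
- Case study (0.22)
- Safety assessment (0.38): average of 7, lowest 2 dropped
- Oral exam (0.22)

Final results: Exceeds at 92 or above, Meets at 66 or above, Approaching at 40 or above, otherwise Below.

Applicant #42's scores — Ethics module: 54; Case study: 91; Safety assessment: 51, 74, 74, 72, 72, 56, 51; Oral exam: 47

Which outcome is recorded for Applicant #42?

Safety assessment: drop 51, 51 → average of remaining 5 = 348/5 = 69.6
Weighted total:
  Ethics module 54 × 0.18 = 9.72
  Case study 91 × 0.22 = 20.02
  Safety assessment 69.6 × 0.38 = 26.448
  Oral exam 47 × 0.22 = 10.34
Sum = 66.528
66.528 is ≥ 66 and < 92 → Meets

Meets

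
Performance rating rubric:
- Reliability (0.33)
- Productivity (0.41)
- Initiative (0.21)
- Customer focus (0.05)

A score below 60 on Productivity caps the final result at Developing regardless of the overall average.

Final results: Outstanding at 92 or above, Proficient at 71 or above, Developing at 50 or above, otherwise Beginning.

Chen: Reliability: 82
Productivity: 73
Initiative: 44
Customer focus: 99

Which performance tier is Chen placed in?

Proficient

Productivity score 73 ≥ 60: minimum met.
Weighted total:
  Reliability 82 × 0.33 = 27.06
  Productivity 73 × 0.41 = 29.93
  Initiative 44 × 0.21 = 9.24
  Customer focus 99 × 0.05 = 4.95
Sum = 71.18
71.18 is ≥ 71 and < 92 → Proficient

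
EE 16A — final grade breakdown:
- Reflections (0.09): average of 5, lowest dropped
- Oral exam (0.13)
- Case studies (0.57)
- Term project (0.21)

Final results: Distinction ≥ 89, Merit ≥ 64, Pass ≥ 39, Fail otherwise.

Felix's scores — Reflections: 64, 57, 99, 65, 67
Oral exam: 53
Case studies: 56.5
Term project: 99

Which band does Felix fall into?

Reflections: drop 57 → average of remaining 4 = 295/4 = 73.75
Weighted total:
  Reflections 73.75 × 0.09 = 6.6375
  Oral exam 53 × 0.13 = 6.89
  Case studies 56.5 × 0.57 = 32.205
  Term project 99 × 0.21 = 20.79
Sum = 66.5225
66.5225 is ≥ 64 and < 89 → Merit

Merit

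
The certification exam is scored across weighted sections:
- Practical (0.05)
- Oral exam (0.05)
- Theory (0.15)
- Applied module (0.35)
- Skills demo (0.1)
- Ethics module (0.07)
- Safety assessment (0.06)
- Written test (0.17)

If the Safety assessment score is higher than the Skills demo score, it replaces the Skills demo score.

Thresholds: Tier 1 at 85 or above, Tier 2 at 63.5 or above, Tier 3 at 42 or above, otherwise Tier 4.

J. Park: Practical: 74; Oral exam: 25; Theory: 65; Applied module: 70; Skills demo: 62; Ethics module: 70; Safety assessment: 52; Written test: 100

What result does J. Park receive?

Safety assessment (52) ≤ Skills demo (62), so Skills demo stays at 62.
Weighted total:
  Practical 74 × 0.05 = 3.7
  Oral exam 25 × 0.05 = 1.25
  Theory 65 × 0.15 = 9.75
  Applied module 70 × 0.35 = 24.5
  Skills demo 62 × 0.1 = 6.2
  Ethics module 70 × 0.07 = 4.9
  Safety assessment 52 × 0.06 = 3.12
  Written test 100 × 0.17 = 17
Sum = 70.42
70.42 is ≥ 63.5 and < 85 → Tier 2

Tier 2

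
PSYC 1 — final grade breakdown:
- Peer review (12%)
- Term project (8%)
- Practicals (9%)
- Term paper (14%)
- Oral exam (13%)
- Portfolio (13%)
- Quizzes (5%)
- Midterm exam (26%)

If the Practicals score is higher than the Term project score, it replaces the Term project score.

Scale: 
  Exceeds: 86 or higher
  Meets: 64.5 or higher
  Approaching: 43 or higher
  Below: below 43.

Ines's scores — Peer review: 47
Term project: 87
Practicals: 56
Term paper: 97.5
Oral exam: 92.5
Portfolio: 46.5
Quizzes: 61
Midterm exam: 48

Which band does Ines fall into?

Meets

Practicals (56) ≤ Term project (87), so Term project stays at 87.
Weighted total:
  Peer review 47 × 0.12 = 5.64
  Term project 87 × 0.08 = 6.96
  Practicals 56 × 0.09 = 5.04
  Term paper 97.5 × 0.14 = 13.65
  Oral exam 92.5 × 0.13 = 12.025
  Portfolio 46.5 × 0.13 = 6.045
  Quizzes 61 × 0.05 = 3.05
  Midterm exam 48 × 0.26 = 12.48
Sum = 64.89
64.89 is ≥ 64.5 and < 86 → Meets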